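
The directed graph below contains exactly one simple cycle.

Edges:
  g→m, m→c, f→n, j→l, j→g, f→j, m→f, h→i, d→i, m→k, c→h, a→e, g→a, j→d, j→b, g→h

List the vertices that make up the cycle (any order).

f, g, j, m

DFS with gray/black marking from j:
j gray
  l gray
  l black
  b gray
  b black
  g gray
    h gray
      i gray
      i black
    h black
    m gray
      c gray
        c→h: h black — skip
      c black
      f gray
        f→j: j is gray → back edge
Back edge closes the cycle j → g → m → f → j; its vertices are {f, g, j, m}.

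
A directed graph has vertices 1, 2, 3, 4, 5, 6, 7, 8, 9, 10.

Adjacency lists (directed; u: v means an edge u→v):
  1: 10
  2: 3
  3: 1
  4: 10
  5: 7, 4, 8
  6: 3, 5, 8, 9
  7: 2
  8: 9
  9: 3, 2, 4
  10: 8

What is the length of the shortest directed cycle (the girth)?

4

For each vertex v, BFS finds the shortest path from v back to v.
The shortest such closed walk is 9 → 4 → 10 → 8 → 9, length 4.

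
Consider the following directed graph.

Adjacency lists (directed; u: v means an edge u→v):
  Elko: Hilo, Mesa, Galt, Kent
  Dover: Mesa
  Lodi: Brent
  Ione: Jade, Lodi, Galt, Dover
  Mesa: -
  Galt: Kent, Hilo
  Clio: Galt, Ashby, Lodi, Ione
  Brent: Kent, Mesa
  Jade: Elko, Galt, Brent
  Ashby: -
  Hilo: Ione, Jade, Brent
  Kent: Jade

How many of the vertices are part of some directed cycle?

8

A vertex is on a directed cycle iff it belongs to a strongly connected component of size ≥ 2 (or has a self-loop).
The vertices on cycles are {Elko, Galt, Hilo, Ione, Jade, Kent, Lodi, Brent} — 8 in total.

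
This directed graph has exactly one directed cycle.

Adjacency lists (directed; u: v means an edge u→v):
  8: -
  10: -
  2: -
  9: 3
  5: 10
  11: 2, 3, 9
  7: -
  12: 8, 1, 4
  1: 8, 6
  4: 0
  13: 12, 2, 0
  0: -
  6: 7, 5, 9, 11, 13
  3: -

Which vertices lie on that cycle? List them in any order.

DFS with gray/black marking from 6:
6 gray
  7 gray
  7 black
  5 gray
    10 gray
    10 black
  5 black
  9 gray
    3 gray
    3 black
  9 black
  11 gray
    2 gray
    2 black
    11→3: 3 black — skip
    11→9: 9 black — skip
  11 black
  13 gray
    12 gray
      8 gray
      8 black
      1 gray
        1→8: 8 black — skip
        1→6: 6 is gray → back edge
Back edge closes the cycle 6 → 13 → 12 → 1 → 6; its vertices are {1, 6, 12, 13}.

1, 6, 12, 13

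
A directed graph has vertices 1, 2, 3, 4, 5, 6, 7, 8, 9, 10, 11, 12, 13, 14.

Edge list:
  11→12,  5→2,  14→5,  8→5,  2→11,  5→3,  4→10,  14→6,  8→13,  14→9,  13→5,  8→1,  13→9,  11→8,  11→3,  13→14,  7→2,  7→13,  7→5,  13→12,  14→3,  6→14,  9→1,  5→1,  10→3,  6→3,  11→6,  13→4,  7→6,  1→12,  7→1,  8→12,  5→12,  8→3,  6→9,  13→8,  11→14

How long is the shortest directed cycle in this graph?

2

For each vertex v, BFS finds the shortest path from v back to v.
The shortest such closed walk is 13 → 8 → 13, length 2.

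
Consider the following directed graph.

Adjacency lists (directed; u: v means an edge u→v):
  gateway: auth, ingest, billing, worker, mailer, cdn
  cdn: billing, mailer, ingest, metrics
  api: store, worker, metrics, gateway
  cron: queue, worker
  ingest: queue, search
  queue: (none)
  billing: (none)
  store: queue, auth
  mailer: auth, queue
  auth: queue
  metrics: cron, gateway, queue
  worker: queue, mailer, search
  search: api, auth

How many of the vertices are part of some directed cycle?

8

A vertex is on a directed cycle iff it belongs to a strongly connected component of size ≥ 2 (or has a self-loop).
The vertices on cycles are {api, cdn, cron, ingest, search, worker, gateway, metrics} — 8 in total.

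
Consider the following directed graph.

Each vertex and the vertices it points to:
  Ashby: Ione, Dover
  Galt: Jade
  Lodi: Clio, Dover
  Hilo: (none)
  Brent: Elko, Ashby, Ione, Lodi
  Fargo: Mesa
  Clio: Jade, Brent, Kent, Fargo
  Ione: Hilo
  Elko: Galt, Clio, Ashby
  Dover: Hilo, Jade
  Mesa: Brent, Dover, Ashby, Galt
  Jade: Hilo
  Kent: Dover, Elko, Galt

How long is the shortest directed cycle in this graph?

For each vertex v, BFS finds the shortest path from v back to v.
The shortest such closed walk is Clio → Brent → Lodi → Clio, length 3.

3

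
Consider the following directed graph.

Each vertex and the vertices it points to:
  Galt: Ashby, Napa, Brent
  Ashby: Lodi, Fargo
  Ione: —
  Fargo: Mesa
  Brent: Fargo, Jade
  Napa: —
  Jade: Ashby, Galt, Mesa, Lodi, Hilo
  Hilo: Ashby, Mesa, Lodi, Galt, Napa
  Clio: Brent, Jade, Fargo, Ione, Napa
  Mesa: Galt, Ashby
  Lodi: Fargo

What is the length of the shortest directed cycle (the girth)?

3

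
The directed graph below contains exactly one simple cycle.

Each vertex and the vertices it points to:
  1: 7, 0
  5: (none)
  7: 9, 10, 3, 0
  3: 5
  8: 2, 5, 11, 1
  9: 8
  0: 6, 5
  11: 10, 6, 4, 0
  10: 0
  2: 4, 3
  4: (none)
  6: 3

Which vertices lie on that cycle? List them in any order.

DFS with gray/black marking from 8:
8 gray
  2 gray
    4 gray
    4 black
    3 gray
      5 gray
      5 black
    3 black
  2 black
  8→5: 5 black — skip
  11 gray
    10 gray
      0 gray
        6 gray
          6→3: 3 black — skip
        6 black
        0→5: 5 black — skip
      0 black
    10 black
    11→6: 6 black — skip
    11→4: 4 black — skip
    11→0: 0 black — skip
  11 black
  1 gray
    7 gray
      9 gray
        9→8: 8 is gray → back edge
Back edge closes the cycle 8 → 1 → 7 → 9 → 8; its vertices are {1, 7, 8, 9}.

1, 7, 8, 9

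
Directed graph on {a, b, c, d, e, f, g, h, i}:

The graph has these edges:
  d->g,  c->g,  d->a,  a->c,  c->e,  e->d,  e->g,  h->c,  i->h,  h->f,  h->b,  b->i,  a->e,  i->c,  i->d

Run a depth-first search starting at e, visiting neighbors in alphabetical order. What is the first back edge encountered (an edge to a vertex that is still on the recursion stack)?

DFS from e (visiting neighbors in alphabetical order); mark gray on enter, black on exit:
e gray
  d gray
    a gray
      c gray
        c→e: e is gray → back edge
First back edge: c → e.

c→e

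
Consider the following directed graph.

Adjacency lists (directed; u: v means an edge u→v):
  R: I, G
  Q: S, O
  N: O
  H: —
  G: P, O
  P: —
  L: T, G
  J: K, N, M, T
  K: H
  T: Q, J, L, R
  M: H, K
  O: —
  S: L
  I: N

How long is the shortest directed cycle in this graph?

For each vertex v, BFS finds the shortest path from v back to v.
The shortest such closed walk is T → L → T, length 2.

2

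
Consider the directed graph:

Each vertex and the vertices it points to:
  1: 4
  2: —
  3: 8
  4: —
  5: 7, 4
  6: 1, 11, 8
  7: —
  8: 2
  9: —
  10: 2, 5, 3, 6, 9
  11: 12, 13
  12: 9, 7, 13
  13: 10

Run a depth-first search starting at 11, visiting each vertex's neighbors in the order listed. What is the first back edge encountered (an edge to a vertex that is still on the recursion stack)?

6->11

DFS from 11 (visiting each vertex's neighbors in the order listed); mark gray on enter, black on exit:
11 gray
  12 gray
    9 gray
    9 black
    7 gray
    7 black
    13 gray
      10 gray
        2 gray
        2 black
        5 gray
          5→7: 7 black — skip
          4 gray
          4 black
        5 black
        3 gray
          8 gray
            8→2: 2 black — skip
          8 black
        3 black
        6 gray
          1 gray
            1→4: 4 black — skip
          1 black
          6→11: 11 is gray → back edge
First back edge: 6 → 11.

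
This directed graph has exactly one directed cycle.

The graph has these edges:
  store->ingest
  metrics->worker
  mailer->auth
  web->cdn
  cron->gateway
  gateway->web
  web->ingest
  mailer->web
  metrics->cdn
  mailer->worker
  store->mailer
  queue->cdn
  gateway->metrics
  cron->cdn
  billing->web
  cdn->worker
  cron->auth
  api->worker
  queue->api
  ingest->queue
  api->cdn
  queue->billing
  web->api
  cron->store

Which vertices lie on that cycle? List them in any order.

web, queue, ingest, billing

DFS with gray/black marking from ingest:
ingest gray
  queue gray
    cdn gray
      worker gray
      worker black
    cdn black
    billing gray
      web gray
        web→cdn: cdn black — skip
        api gray
          api→worker: worker black — skip
          api→cdn: cdn black — skip
        api black
        web→ingest: ingest is gray → back edge
Back edge closes the cycle ingest → queue → billing → web → ingest; its vertices are {web, queue, ingest, billing}.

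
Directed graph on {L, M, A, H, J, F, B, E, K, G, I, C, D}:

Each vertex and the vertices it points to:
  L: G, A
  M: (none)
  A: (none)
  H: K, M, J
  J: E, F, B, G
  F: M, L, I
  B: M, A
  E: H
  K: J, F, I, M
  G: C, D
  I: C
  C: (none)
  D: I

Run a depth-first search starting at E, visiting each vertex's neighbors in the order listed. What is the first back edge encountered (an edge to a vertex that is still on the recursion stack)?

J->E

DFS from E (visiting each vertex's neighbors in the order listed); mark gray on enter, black on exit:
E gray
  H gray
    K gray
      J gray
        J→E: E is gray → back edge
First back edge: J → E.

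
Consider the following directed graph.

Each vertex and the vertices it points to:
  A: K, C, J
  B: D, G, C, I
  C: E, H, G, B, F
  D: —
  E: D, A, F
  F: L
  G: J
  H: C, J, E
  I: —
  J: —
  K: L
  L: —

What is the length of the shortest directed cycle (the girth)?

2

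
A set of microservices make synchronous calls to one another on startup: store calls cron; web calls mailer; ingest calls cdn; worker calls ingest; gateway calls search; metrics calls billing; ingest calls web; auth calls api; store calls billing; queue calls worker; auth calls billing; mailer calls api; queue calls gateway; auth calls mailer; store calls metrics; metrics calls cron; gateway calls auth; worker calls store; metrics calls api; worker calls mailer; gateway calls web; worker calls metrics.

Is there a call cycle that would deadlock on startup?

No

DFS with white/gray/black marking, starting from search:
search gray
search black
cdn gray
cdn black
auth gray
  api gray
  api black
  mailer gray
    mailer→api: api black — skip
  mailer black
  billing gray
  billing black
auth black
ingest gray
  web gray
    web→mailer: mailer black — skip
  web black
  ingest→cdn: cdn black — skip
ingest black
cron gray
cron black
store gray
  store→cron: cron black — skip
  metrics gray
    metrics→api: api black — skip
    metrics→billing: billing black — skip
    metrics→cron: cron black — skip
  metrics black
  store→billing: billing black — skip
store black
worker gray
  worker→metrics: metrics black — skip
  worker→store: store black — skip
  worker→mailer: mailer black — skip
  worker→ingest: ingest black — skip
worker black
queue gray
  queue→worker: worker black — skip
  gateway gray
    gateway→auth: auth black — skip
    gateway→web: web black — skip
    gateway→search: search black — skip
  gateway black
queue black
Every edge goes to a white or black vertex — no back edge, so the graph is acyclic.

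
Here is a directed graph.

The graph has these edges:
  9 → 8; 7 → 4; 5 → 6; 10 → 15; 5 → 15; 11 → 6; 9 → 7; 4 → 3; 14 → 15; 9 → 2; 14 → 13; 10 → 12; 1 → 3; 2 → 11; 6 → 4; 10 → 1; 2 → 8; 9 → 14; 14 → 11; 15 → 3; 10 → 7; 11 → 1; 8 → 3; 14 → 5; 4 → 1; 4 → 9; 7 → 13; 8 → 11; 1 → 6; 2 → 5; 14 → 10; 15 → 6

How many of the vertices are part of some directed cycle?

A vertex is on a directed cycle iff it belongs to a strongly connected component of size ≥ 2 (or has a self-loop).
The vertices on cycles are {1, 2, 4, 5, 6, 7, 8, 9, 10, 11, 14, 15} — 12 in total.

12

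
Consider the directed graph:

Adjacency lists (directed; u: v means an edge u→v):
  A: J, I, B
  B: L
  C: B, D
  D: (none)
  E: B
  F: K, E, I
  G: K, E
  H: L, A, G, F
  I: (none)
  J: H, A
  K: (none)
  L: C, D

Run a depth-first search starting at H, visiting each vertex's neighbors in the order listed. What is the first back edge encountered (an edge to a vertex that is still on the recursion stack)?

DFS from H (visiting each vertex's neighbors in the order listed); mark gray on enter, black on exit:
H gray
  L gray
    C gray
      B gray
        B→L: L is gray → back edge
First back edge: B → L.

B->L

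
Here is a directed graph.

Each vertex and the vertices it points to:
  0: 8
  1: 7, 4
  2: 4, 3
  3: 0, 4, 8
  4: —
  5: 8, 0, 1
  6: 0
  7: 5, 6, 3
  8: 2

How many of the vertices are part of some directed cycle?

A vertex is on a directed cycle iff it belongs to a strongly connected component of size ≥ 2 (or has a self-loop).
The vertices on cycles are {0, 1, 2, 3, 5, 7, 8} — 7 in total.

7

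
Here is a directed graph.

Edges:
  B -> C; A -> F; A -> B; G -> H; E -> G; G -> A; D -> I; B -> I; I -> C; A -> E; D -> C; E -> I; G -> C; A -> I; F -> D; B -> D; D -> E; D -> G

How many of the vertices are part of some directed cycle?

A vertex is on a directed cycle iff it belongs to a strongly connected component of size ≥ 2 (or has a self-loop).
The vertices on cycles are {A, B, D, E, F, G} — 6 in total.

6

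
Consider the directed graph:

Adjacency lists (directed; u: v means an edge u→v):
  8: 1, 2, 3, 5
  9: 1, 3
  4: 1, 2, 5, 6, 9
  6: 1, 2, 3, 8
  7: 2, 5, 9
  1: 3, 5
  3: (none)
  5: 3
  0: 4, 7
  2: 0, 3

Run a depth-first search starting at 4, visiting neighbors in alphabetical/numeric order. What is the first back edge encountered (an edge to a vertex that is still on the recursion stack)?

0->4

DFS from 4 (visiting neighbors in alphabetical/numeric order); mark gray on enter, black on exit:
4 gray
  1 gray
    3 gray
    3 black
    5 gray
      5→3: 3 black — skip
    5 black
  1 black
  2 gray
    0 gray
      0→4: 4 is gray → back edge
First back edge: 0 → 4.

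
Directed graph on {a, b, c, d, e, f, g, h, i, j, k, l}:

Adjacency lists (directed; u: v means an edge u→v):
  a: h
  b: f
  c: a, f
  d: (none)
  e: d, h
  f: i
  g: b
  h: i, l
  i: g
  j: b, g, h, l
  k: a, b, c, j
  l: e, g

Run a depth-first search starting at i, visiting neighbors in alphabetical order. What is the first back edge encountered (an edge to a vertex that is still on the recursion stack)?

f→i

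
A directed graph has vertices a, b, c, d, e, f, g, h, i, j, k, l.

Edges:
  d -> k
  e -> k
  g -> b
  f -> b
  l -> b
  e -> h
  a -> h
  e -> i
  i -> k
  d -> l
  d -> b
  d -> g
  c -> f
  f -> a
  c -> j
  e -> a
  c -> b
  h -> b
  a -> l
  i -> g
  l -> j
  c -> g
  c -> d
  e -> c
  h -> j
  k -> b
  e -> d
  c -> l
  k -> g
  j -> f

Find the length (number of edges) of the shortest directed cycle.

For each vertex v, BFS finds the shortest path from v back to v.
The shortest such closed walk is a → h → j → f → a, length 4.

4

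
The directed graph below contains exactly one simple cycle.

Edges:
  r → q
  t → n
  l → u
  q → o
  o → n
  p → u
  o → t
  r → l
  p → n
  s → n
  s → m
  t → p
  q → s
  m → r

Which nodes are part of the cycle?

DFS with gray/black marking from m:
m gray
  r gray
    l gray
      u gray
      u black
    l black
    q gray
      s gray
        n gray
        n black
        s→m: m is gray → back edge
Back edge closes the cycle m → r → q → s → m; its vertices are {m, q, r, s}.

m, q, r, s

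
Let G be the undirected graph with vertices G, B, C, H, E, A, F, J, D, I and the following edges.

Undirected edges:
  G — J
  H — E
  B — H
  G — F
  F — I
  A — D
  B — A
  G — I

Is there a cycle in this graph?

Yes

DFS, tracking each vertex's parent; an edge to a visited non-parent vertex closes a cycle.
Start from B:
visit B (parent –)
  visit H (parent B)
    visit E (parent H)
      E–H: parent, skip
    H–B: parent, skip
  visit A (parent B)
    A–B: parent, skip
    visit D (parent A)
      D–A: parent, skip
visit G (parent –)
  visit J (parent G)
    J–G: parent, skip
  visit I (parent G)
    visit F (parent I)
      F–G: G visited and ≠ parent → cycle
Cycle: G – I – F – G.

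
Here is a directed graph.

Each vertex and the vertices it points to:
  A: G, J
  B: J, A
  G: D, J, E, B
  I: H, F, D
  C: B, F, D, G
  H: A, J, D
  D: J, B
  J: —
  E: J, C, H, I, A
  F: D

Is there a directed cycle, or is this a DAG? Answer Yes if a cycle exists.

DFS with white/gray/black marking, starting from I:
I gray
  H gray
    A gray
      G gray
        D gray
          J gray
          J black
          B gray
            B→J: J black — skip
            B→A: A is gray → back edge
Back edge found, so a cycle exists: A → G → D → B → A.

Yes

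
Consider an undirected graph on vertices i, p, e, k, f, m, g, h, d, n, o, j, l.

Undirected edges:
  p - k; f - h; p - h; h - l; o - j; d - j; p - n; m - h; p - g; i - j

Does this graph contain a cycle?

DFS, tracking each vertex's parent; an edge to a visited non-parent vertex closes a cycle.
Start from g:
visit g (parent –)
  visit p (parent g)
    visit h (parent p)
      h–p: parent, skip
      visit f (parent h)
        f–h: parent, skip
      visit l (parent h)
        l–h: parent, skip
      visit m (parent h)
        m–h: parent, skip
    p–g: parent, skip
    visit n (parent p)
      n–p: parent, skip
    visit k (parent p)
      k–p: parent, skip
visit i (parent –)
  visit j (parent i)
    j–i: parent, skip
    visit o (parent j)
      o–j: parent, skip
    visit d (parent j)
      d–j: parent, skip
visit e (parent –)
No non-parent visited neighbor found — the graph is a forest.

No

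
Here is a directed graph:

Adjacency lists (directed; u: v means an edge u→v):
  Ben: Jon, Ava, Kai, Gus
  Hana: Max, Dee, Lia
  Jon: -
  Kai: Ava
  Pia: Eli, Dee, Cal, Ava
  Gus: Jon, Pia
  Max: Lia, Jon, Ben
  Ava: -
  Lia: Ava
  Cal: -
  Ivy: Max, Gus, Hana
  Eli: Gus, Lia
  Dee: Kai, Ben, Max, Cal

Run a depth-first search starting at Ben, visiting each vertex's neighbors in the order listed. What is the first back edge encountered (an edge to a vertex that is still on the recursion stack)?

Eli→Gus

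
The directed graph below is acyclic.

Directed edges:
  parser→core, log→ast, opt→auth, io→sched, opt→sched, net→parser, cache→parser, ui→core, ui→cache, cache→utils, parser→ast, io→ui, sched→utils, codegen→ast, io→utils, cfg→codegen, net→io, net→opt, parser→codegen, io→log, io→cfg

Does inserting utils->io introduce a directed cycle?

Yes

Adding utils→io creates a cycle iff io can already reach utils.
Path from io: io → utils.
So io → … → utils → io is a cycle.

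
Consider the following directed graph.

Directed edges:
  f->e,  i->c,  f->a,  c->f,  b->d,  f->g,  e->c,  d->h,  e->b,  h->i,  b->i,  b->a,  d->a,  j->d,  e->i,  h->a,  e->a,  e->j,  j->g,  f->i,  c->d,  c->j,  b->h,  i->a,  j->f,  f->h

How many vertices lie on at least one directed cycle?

8

A vertex is on a directed cycle iff it belongs to a strongly connected component of size ≥ 2 (or has a self-loop).
The vertices on cycles are {b, c, d, e, f, h, i, j} — 8 in total.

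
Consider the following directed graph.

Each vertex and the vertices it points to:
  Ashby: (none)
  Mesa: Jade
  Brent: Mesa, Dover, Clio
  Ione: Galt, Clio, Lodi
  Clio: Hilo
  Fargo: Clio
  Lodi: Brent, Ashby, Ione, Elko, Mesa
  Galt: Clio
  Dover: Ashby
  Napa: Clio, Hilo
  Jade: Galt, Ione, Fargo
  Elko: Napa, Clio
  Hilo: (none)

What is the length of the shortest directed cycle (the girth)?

For each vertex v, BFS finds the shortest path from v back to v.
The shortest such closed walk is Lodi → Ione → Lodi, length 2.

2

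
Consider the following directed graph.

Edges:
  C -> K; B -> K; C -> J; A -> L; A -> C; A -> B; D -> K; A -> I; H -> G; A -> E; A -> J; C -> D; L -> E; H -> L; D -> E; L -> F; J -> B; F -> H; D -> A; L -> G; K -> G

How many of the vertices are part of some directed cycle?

A vertex is on a directed cycle iff it belongs to a strongly connected component of size ≥ 2 (or has a self-loop).
The vertices on cycles are {A, C, D, F, H, L} — 6 in total.

6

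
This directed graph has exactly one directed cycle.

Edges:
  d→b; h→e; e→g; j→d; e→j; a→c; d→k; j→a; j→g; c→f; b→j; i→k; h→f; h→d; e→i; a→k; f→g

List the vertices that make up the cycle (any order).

b, d, j

DFS with gray/black marking from j:
j gray
  a gray
    k gray
    k black
    c gray
      f gray
        g gray
        g black
      f black
    c black
  a black
  j→g: g black — skip
  d gray
    d→k: k black — skip
    b gray
      b→j: j is gray → back edge
Back edge closes the cycle j → d → b → j; its vertices are {b, d, j}.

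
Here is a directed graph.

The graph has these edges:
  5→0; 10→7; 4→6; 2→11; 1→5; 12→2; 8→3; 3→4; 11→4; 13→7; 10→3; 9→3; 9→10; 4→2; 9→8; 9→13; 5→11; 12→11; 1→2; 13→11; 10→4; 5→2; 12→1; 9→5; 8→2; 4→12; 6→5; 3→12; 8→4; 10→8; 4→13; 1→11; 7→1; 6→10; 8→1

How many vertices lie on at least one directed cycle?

A vertex is on a directed cycle iff it belongs to a strongly connected component of size ≥ 2 (or has a self-loop).
The vertices on cycles are {1, 2, 3, 4, 5, 6, 7, 8, 10, 11, 12, 13} — 12 in total.

12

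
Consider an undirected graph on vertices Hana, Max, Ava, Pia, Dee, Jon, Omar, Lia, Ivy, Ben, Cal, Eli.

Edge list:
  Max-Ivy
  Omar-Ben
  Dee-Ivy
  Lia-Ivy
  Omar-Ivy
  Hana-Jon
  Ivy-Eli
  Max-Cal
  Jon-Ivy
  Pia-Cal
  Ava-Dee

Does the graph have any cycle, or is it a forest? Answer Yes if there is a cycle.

No

DFS, tracking each vertex's parent; an edge to a visited non-parent vertex closes a cycle.
Start from Cal:
visit Cal (parent –)
  visit Max (parent Cal)
    Max–Cal: parent, skip
    visit Ivy (parent Max)
      visit Eli (parent Ivy)
        Eli–Ivy: parent, skip
      visit Lia (parent Ivy)
        Lia–Ivy: parent, skip
      Ivy–Max: parent, skip
      visit Dee (parent Ivy)
        visit Ava (parent Dee)
          Ava–Dee: parent, skip
        Dee–Ivy: parent, skip
      visit Jon (parent Ivy)
        visit Hana (parent Jon)
          Hana–Jon: parent, skip
        Jon–Ivy: parent, skip
      visit Omar (parent Ivy)
        visit Ben (parent Omar)
          Ben–Omar: parent, skip
        Omar–Ivy: parent, skip
  visit Pia (parent Cal)
    Pia–Cal: parent, skip
No non-parent visited neighbor found — the graph is a forest.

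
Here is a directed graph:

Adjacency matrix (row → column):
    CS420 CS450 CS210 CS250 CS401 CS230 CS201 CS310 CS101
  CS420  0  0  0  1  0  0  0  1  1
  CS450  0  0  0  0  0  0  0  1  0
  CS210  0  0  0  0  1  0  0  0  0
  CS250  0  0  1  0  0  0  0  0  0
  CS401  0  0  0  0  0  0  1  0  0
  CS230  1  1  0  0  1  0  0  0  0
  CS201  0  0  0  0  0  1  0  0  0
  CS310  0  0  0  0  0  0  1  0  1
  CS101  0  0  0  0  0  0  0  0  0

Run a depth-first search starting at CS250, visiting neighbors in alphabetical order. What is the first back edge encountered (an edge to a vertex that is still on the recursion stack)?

CS230→CS401

DFS from CS250 (visiting neighbors in alphabetical order); mark gray on enter, black on exit:
CS250 gray
  CS210 gray
    CS401 gray
      CS201 gray
        CS230 gray
          CS230→CS401: CS401 is gray → back edge
First back edge: CS230 → CS401.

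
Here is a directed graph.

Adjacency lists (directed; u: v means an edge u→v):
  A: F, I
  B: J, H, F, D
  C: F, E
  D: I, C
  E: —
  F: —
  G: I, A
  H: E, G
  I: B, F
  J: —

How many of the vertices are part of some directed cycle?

A vertex is on a directed cycle iff it belongs to a strongly connected component of size ≥ 2 (or has a self-loop).
The vertices on cycles are {A, B, D, G, H, I} — 6 in total.

6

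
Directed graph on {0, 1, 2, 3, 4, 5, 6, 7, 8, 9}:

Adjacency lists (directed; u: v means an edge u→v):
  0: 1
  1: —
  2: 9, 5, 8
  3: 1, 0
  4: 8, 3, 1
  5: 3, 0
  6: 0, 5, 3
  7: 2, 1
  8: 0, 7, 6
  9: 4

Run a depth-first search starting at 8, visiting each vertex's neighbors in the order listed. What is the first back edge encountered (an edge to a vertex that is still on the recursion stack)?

4->8

DFS from 8 (visiting each vertex's neighbors in the order listed); mark gray on enter, black on exit:
8 gray
  0 gray
    1 gray
    1 black
  0 black
  7 gray
    2 gray
      9 gray
        4 gray
          4→8: 8 is gray → back edge
First back edge: 4 → 8.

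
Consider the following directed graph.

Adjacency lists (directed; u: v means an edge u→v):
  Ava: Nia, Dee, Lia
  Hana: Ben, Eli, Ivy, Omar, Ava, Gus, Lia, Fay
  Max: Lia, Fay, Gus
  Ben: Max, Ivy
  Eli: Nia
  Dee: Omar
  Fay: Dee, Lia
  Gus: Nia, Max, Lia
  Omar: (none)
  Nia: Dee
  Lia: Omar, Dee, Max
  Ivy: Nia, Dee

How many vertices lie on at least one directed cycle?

4

A vertex is on a directed cycle iff it belongs to a strongly connected component of size ≥ 2 (or has a self-loop).
The vertices on cycles are {Fay, Gus, Lia, Max} — 4 in total.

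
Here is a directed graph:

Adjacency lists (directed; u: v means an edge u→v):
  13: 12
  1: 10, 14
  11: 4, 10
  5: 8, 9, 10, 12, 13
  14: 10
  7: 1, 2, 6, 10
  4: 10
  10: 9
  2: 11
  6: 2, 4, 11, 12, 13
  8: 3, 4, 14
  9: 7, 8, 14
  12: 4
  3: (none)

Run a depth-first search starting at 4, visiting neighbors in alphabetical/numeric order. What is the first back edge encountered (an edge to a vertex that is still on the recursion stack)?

1→10

DFS from 4 (visiting neighbors in alphabetical/numeric order); mark gray on enter, black on exit:
4 gray
  10 gray
    9 gray
      7 gray
        1 gray
          1→10: 10 is gray → back edge
First back edge: 1 → 10.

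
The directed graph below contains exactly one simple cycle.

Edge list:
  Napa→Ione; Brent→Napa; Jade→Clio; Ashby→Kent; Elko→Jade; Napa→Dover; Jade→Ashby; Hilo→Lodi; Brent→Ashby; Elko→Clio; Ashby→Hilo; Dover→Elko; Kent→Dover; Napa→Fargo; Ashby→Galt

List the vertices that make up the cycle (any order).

Elko, Jade, Kent, Ashby, Dover

DFS with gray/black marking from Ashby:
Ashby gray
  Galt gray
  Galt black
  Hilo gray
    Lodi gray
    Lodi black
  Hilo black
  Kent gray
    Dover gray
      Elko gray
        Clio gray
        Clio black
        Jade gray
          Jade→Clio: Clio black — skip
          Jade→Ashby: Ashby is gray → back edge
Back edge closes the cycle Ashby → Kent → Dover → Elko → Jade → Ashby; its vertices are {Elko, Jade, Kent, Ashby, Dover}.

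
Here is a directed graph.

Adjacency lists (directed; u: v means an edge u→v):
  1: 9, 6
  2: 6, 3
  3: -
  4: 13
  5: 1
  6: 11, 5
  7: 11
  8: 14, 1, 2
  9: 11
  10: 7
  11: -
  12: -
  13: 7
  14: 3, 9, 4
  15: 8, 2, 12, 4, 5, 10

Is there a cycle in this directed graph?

Yes

DFS with white/gray/black marking, starting from 15:
15 gray
  8 gray
    14 gray
      3 gray
      3 black
      9 gray
        11 gray
        11 black
      9 black
      4 gray
        13 gray
          7 gray
            7→11: 11 black — skip
          7 black
        13 black
      4 black
    14 black
    1 gray
      1→9: 9 black — skip
      6 gray
        6→11: 11 black — skip
        5 gray
          5→1: 1 is gray → back edge
Back edge found, so a cycle exists: 1 → 6 → 5 → 1.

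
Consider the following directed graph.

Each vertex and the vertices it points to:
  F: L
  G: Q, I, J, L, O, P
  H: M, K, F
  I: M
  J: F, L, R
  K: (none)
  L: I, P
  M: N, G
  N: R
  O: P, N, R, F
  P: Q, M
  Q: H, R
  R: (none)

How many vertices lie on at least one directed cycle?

A vertex is on a directed cycle iff it belongs to a strongly connected component of size ≥ 2 (or has a self-loop).
The vertices on cycles are {F, G, H, I, J, L, M, O, P, Q} — 10 in total.

10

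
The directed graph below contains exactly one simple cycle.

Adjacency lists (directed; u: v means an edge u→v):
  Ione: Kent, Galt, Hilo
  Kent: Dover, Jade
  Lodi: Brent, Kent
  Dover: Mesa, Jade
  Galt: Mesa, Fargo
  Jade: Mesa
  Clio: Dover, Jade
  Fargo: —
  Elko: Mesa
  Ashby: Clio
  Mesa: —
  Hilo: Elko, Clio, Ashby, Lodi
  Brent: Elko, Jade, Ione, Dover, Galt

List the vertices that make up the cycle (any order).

DFS with gray/black marking from Ione:
Ione gray
  Kent gray
    Dover gray
      Mesa gray
      Mesa black
      Jade gray
        Jade→Mesa: Mesa black — skip
      Jade black
    Dover black
    Kent→Jade: Jade black — skip
  Kent black
  Galt gray
    Galt→Mesa: Mesa black — skip
    Fargo gray
    Fargo black
  Galt black
  Hilo gray
    Elko gray
      Elko→Mesa: Mesa black — skip
    Elko black
    Clio gray
      Clio→Dover: Dover black — skip
      Clio→Jade: Jade black — skip
    Clio black
    Ashby gray
      Ashby→Clio: Clio black — skip
    Ashby black
    Lodi gray
      Brent gray
        Brent→Elko: Elko black — skip
        Brent→Jade: Jade black — skip
        Brent→Ione: Ione is gray → back edge
Back edge closes the cycle Ione → Hilo → Lodi → Brent → Ione; its vertices are {Hilo, Ione, Lodi, Brent}.

Hilo, Ione, Lodi, Brent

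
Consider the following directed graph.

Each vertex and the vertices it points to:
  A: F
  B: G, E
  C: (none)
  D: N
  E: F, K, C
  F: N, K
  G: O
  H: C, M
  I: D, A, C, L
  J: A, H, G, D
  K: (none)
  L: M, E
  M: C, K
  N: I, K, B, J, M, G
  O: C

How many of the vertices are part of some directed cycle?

A vertex is on a directed cycle iff it belongs to a strongly connected component of size ≥ 2 (or has a self-loop).
The vertices on cycles are {A, B, D, E, F, I, J, L, N} — 9 in total.

9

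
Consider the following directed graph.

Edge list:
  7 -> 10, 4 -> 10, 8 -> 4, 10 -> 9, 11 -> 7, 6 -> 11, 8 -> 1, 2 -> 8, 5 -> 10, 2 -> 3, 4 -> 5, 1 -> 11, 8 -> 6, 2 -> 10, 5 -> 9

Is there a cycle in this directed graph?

DFS with white/gray/black marking, starting from 4:
4 gray
  10 gray
    9 gray
    9 black
  10 black
  5 gray
    5→9: 9 black — skip
    5→10: 10 black — skip
  5 black
4 black
2 gray
  8 gray
    1 gray
      11 gray
        7 gray
          7→10: 10 black — skip
        7 black
      11 black
    1 black
    6 gray
      6→11: 11 black — skip
    6 black
    8→4: 4 black — skip
  8 black
  2→10: 10 black — skip
  3 gray
  3 black
2 black
Every edge goes to a white or black vertex — no back edge, so the graph is acyclic.

No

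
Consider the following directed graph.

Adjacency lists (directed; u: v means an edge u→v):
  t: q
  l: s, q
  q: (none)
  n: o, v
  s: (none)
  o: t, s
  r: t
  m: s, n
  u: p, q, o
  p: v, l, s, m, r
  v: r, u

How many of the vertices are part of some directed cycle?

5

A vertex is on a directed cycle iff it belongs to a strongly connected component of size ≥ 2 (or has a self-loop).
The vertices on cycles are {m, n, p, u, v} — 5 in total.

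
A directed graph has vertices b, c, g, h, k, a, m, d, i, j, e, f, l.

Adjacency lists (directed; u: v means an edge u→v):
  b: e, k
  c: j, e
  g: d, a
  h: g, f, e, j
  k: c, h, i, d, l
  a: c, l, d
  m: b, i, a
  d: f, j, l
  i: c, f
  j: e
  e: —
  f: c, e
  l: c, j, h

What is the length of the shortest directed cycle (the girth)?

4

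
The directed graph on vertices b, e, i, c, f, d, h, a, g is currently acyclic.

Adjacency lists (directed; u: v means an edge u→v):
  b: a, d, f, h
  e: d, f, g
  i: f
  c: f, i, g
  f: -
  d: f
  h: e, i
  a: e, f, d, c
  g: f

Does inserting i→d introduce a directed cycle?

No

Adding i→d creates a cycle iff d can already reach i.
Explore from d: no path reaches i. The graph stays acyclic.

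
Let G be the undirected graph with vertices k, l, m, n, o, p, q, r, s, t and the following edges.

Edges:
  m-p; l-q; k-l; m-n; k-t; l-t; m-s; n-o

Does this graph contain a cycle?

DFS, tracking each vertex's parent; an edge to a visited non-parent vertex closes a cycle.
Start from p:
visit p (parent –)
  visit m (parent p)
    visit n (parent m)
      n–m: parent, skip
      visit o (parent n)
        o–n: parent, skip
    m–p: parent, skip
    visit s (parent m)
      s–m: parent, skip
visit k (parent –)
  visit l (parent k)
    visit q (parent l)
      q–l: parent, skip
    visit t (parent l)
      t–l: parent, skip
      t–k: k visited and ≠ parent → cycle
Cycle: k – l – t – k.

Yes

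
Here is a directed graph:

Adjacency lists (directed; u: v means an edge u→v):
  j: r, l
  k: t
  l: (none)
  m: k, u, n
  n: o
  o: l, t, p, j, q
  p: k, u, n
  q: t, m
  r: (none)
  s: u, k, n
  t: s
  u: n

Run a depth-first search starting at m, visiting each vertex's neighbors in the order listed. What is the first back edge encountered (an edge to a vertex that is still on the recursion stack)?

DFS from m (visiting each vertex's neighbors in the order listed); mark gray on enter, black on exit:
m gray
  k gray
    t gray
      s gray
        u gray
          n gray
            o gray
              l gray
              l black
              o→t: t is gray → back edge
First back edge: o → t.

o->t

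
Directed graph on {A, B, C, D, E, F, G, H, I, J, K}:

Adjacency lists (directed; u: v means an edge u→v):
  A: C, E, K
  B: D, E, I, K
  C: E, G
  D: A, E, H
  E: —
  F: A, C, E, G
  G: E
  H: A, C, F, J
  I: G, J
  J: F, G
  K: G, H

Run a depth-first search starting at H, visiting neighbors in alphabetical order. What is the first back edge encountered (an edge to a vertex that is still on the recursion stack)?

DFS from H (visiting neighbors in alphabetical order); mark gray on enter, black on exit:
H gray
  A gray
    C gray
      E gray
      E black
      G gray
        G→E: E black — skip
      G black
    C black
    A→E: E black — skip
    K gray
      K→G: G black — skip
      K→H: H is gray → back edge
First back edge: K → H.

K→H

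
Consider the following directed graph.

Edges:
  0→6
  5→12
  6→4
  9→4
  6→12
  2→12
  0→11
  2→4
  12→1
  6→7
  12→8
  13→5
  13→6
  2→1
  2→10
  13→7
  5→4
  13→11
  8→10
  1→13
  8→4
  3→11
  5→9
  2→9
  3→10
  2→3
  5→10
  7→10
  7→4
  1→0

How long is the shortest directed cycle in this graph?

4

For each vertex v, BFS finds the shortest path from v back to v.
The shortest such closed walk is 1 → 0 → 6 → 12 → 1, length 4.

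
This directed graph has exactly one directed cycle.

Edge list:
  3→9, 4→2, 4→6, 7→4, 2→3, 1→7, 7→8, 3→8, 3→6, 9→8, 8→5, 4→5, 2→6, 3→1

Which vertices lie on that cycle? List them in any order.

1, 2, 3, 4, 7

DFS with gray/black marking from 4:
4 gray
  5 gray
  5 black
  2 gray
    6 gray
    6 black
    3 gray
      1 gray
        7 gray
          7→4: 4 is gray → back edge
Back edge closes the cycle 4 → 2 → 3 → 1 → 7 → 4; its vertices are {1, 2, 3, 4, 7}.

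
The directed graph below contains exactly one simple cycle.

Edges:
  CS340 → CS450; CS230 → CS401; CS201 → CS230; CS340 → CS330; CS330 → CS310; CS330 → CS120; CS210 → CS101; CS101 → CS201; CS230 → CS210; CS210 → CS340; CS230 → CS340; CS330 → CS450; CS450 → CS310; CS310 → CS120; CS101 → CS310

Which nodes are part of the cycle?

CS101, CS201, CS210, CS230

DFS with gray/black marking from CS230:
CS230 gray
  CS210 gray
    CS340 gray
      CS450 gray
        CS310 gray
          CS120 gray
          CS120 black
        CS310 black
      CS450 black
      CS330 gray
        CS330→CS450: CS450 black — skip
        CS330→CS310: CS310 black — skip
        CS330→CS120: CS120 black — skip
      CS330 black
    CS340 black
    CS101 gray
      CS101→CS310: CS310 black — skip
      CS201 gray
        CS201→CS230: CS230 is gray → back edge
Back edge closes the cycle CS230 → CS210 → CS101 → CS201 → CS230; its vertices are {CS101, CS201, CS210, CS230}.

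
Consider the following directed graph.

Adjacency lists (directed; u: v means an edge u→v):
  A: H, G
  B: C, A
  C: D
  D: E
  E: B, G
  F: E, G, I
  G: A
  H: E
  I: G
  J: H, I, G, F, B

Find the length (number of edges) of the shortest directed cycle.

For each vertex v, BFS finds the shortest path from v back to v.
The shortest such closed walk is A → G → A, length 2.

2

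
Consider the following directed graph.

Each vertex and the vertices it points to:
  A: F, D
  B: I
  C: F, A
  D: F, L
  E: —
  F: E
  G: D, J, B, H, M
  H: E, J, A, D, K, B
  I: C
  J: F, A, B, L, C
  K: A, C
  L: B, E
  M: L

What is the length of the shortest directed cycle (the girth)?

For each vertex v, BFS finds the shortest path from v back to v.
The shortest such closed walk is B → I → C → A → D → L → B, length 6.

6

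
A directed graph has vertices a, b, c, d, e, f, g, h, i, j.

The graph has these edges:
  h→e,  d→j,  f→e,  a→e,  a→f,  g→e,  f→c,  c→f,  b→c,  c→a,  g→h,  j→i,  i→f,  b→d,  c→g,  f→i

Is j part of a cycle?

No

j lies on a cycle iff there is a path from j back to itself.
Exploring from j, it never reaches itself; equivalently, its strongly connected component is a singleton.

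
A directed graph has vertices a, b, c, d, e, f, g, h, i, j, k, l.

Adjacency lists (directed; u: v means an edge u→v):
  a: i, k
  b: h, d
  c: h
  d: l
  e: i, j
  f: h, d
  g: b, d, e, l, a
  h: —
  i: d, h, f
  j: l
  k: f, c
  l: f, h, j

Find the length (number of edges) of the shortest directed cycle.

For each vertex v, BFS finds the shortest path from v back to v.
The shortest such closed walk is j → l → j, length 2.

2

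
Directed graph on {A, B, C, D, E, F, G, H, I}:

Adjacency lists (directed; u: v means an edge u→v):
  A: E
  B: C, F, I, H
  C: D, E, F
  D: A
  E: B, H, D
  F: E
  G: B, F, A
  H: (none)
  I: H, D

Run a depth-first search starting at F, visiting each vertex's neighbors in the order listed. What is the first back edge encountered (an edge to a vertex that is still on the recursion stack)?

DFS from F (visiting each vertex's neighbors in the order listed); mark gray on enter, black on exit:
F gray
  E gray
    B gray
      C gray
        D gray
          A gray
            A→E: E is gray → back edge
First back edge: A → E.

A→E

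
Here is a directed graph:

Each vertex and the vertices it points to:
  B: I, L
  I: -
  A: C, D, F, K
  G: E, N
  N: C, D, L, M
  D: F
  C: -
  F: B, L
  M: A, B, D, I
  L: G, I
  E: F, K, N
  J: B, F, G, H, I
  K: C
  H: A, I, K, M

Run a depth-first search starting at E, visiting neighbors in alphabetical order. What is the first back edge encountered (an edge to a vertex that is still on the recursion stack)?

G→E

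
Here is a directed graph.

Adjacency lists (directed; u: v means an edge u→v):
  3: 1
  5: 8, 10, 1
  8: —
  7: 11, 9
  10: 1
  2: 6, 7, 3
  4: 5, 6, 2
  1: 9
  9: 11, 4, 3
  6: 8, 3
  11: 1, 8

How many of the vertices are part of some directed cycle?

10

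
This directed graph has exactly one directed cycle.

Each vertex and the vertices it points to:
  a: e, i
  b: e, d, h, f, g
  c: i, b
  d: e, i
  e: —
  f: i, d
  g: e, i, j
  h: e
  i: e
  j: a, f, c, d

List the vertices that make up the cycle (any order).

DFS with gray/black marking from g:
g gray
  e gray
  e black
  i gray
    i→e: e black — skip
  i black
  j gray
    a gray
      a→e: e black — skip
      a→i: i black — skip
    a black
    f gray
      f→i: i black — skip
      d gray
        d→e: e black — skip
        d→i: i black — skip
      d black
    f black
    c gray
      c→i: i black — skip
      b gray
        b→e: e black — skip
        b→d: d black — skip
        h gray
          h→e: e black — skip
        h black
        b→f: f black — skip
        b→g: g is gray → back edge
Back edge closes the cycle g → j → c → b → g; its vertices are {b, c, g, j}.

b, c, g, j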